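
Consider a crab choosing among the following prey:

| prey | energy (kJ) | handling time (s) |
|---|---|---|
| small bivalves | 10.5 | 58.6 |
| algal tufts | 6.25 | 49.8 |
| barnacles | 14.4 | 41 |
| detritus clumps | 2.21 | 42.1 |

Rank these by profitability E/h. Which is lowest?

detritus clumps

Profitability E/h (kJ/s): small bivalves = 10.5/58.6 = 0.179, algal tufts = 6.25/49.8 = 0.126, barnacles = 14.4/41 = 0.351, detritus clumps = 2.21/42.1 = 0.0525.
Ranked: barnacles > small bivalves > algal tufts > detritus clumps.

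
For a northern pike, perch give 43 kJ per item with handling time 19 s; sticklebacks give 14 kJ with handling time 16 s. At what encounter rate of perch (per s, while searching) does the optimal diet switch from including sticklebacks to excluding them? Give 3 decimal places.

The zero-one rule: include sticklebacks iff E₂/h₂ > λE₁/(1+λh₁). Equality gives the switch point.
λE₁h₂ = E₂ + λE₂h₁ ⇒ λ = E₂/(E₁h₂ − E₂h₁) = 14/(688 − 266) = 0.03318 per s.

0.033 per s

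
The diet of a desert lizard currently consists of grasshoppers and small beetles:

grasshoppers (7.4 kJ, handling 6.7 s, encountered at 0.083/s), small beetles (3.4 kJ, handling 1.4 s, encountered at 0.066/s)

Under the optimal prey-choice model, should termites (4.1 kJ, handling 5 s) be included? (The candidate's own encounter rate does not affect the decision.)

On grasshoppers and small beetles alone, R = ΣλE/(1+Σλh) = 0.8386/1.649 = 0.5087 kJ/s.
termites: E/h = 4.1/5 = 0.82 kJ/s.
0.82 > 0.5087, so adding termites raises the average — include it.

Yes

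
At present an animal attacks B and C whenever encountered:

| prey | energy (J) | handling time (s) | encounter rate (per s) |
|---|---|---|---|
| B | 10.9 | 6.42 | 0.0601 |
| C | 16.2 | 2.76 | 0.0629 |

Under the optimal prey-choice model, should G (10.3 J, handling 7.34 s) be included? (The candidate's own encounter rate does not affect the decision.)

Yes

Intake rate on the current diet: R = (0.0601×10.9 + 0.0629×16.2) / (1 + 0.0601×6.42 + 0.0629×2.76) = 1.674/1.559 = 1.074 J/s.
Profitability of G: 10.3/7.34 = 1.403 J/s.
Since 1.403 > R, including G increases the long-run rate.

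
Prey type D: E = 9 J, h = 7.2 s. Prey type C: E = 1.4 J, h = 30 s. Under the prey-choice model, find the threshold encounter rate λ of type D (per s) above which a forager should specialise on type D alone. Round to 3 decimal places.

0.005 per s

At the threshold, the rate on type D alone equals the profitability of type C: λ·9/(1 + λ·7.2) = 1.4/30 = 0.04667.
Rearranging, λ(9 − 0.04667×7.2) = 0.04667, so λ = 0.04667/8.664 = 0.005386 per s.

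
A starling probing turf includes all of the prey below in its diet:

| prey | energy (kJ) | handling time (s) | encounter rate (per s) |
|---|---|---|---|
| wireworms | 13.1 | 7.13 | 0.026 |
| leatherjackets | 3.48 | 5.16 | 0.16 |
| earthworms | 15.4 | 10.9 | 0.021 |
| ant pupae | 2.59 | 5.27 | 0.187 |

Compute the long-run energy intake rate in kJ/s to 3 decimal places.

Energy encountered per unit search time: 0.026×13.1 + 0.16×3.48 + 0.021×15.4 + 0.187×2.59 = 1.705 kJ/s.
Handling time per unit search time: 0.026×7.13 + 0.16×5.16 + 0.021×10.9 + 0.187×5.27 = 2.225.
Rate = 1.705/(1 + 2.225) = 0.5287 kJ/s.

0.529 kJ/s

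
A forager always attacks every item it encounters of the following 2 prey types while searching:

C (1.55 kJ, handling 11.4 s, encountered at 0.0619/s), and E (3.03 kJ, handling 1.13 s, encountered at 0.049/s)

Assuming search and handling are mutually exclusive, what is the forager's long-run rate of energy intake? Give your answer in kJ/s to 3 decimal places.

Energy encountered per unit search time: 0.0619×1.55 + 0.049×3.03 = 0.2444 kJ/s.
Handling time per unit search time: 0.0619×11.4 + 0.049×1.13 = 0.761.
Rate = 0.2444/(1 + 0.761) = 0.1388 kJ/s.

0.139 kJ/s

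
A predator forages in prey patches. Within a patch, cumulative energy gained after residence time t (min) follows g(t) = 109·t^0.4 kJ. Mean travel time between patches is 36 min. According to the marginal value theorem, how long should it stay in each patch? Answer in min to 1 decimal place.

24.0 min

Maximise g(t)/(T+t): set derivative to zero → g'(t)(T+t) = g(t).
g'(t) = 0.4·109·t^-0.6. Setting 0.4·109·t^-0.6 = 109·t^0.4/(36+t) gives 0.4(36+t) = t, so 0.60·t = 0.4×36.
t* = 0.4×36/0.60 = 24 min.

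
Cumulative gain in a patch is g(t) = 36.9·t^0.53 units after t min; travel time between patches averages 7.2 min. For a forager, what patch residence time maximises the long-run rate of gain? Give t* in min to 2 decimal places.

8.12 min

Maximise g(t)/(T+t): set derivative to zero → g'(t)(T+t) = g(t).
g'(t) = 0.53·36.9·t^-0.47. Setting 0.53·36.9·t^-0.47 = 36.9·t^0.53/(7.2+t) gives 0.53(7.2+t) = t, so 0.47·t = 0.53×7.2.
t* = 0.53×7.2/0.47 = 8.119 min.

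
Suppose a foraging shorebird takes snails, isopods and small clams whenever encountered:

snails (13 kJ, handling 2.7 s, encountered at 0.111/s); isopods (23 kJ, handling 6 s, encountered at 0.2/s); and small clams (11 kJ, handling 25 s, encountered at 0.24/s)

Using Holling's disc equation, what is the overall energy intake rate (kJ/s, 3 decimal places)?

R = (0.111×13 + 0.2×23 + 0.24×11) / (1 + 0.111×2.7 + 0.2×6 + 0.24×25) = 8.683/8.5 = 1.022 kJ/s.

1.022 kJ/s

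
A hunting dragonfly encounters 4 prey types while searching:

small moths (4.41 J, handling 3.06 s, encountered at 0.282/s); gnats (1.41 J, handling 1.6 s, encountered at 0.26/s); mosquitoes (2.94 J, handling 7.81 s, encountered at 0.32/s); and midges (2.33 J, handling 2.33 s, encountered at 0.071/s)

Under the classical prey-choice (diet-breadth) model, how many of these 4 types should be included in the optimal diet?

E/h in descending order: small moths 1.44, midges 1, gnats 0.881, mosquitoes 0.376 J/s. The optimal diet is the largest prefix of this list for which every included type satisfies E_i/h_i > R on the types above it.
Rate on top 1: 0.6676. midges: 1 > 0.6676 → include.
Rate on top 2: 0.6947. gnats: 0.881 > 0.6947 → include.
Rate on top 3: 0.7264. mosquitoes: 0.376 < 0.7264 → exclude; stop.
Optimal diet: small moths, midges, gnats — 3 of 4 types.

3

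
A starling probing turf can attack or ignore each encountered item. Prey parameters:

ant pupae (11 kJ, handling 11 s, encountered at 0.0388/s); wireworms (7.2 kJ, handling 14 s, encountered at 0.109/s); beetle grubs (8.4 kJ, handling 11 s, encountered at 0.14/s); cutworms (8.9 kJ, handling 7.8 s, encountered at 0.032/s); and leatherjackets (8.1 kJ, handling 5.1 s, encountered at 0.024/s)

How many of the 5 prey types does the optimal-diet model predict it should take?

E/h in descending order: leatherjackets 1.59, cutworms 1.14, ant pupae 1, beetle grubs 0.764, wireworms 0.514 kJ/s. The optimal diet is the largest prefix of this list for which every included type satisfies E_i/h_i > R on the types above it.
Rate on top 1: 0.1732. cutworms: 1.14 > 0.1732 → include.
Rate on top 2: 0.3493. ant pupae: 1 > 0.3493 → include.
Rate on top 3: 0.5037. beetle grubs: 0.764 > 0.5037 → include.
Rate on top 4: 0.6236. wireworms: 0.514 < 0.6236 → exclude; stop.
Optimal diet: leatherjackets, cutworms, ant pupae, beetle grubs — 4 of 5 types.

4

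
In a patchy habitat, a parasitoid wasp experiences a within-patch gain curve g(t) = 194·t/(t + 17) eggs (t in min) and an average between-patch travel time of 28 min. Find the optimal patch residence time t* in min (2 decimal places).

By the marginal value theorem, leave when the instantaneous gain rate g'(t) equals the habitat-wide average g(t)/(T + t).
g'(t) = 194·17/(t + 17)². Setting 194·17/(t+17)² = 194t/[(t+17)(28+t)] gives 17(28+t) = t(t+17), so t² = 17×28 = 476.
t* = √476 = 21.82 min.

21.82 min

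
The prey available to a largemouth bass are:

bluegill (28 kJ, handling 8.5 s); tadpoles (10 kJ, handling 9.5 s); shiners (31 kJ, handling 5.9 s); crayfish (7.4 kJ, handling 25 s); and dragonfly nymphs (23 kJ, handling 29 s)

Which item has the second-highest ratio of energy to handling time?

bluegill

Profitability E/h (kJ/s): bluegill = 28/8.5 = 3.29, tadpoles = 10/9.5 = 1.05, shiners = 31/5.9 = 5.25, crayfish = 7.4/25 = 0.296, dragonfly nymphs = 23/29 = 0.793.
Ranked: shiners > bluegill > tadpoles > dragonfly nymphs > crayfish.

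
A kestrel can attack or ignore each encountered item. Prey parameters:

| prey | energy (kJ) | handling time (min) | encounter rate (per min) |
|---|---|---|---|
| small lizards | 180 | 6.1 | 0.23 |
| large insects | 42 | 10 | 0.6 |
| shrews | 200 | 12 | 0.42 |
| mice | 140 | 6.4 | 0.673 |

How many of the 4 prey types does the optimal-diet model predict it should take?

E/h in descending order: small lizards 29.5, mice 21.9, shrews 16.7, large insects 4.2 kJ/min. The optimal diet is the largest prefix of this list for which every included type satisfies E_i/h_i > R on the types above it.
Rate on top 1: 17.23. mice: 21.9 > 17.23 → include.
Rate on top 2: 20.21. shrews: 16.7 < 20.21 → exclude; stop.
Optimal diet: small lizards, mice — 2 of 4 types.

2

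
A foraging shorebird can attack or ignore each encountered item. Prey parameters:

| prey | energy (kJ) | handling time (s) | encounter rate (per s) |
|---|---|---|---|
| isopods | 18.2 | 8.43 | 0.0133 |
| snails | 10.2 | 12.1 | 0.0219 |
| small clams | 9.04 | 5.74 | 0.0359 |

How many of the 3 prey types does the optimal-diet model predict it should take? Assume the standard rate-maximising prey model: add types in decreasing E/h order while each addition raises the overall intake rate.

E/h in descending order: isopods 2.16, small clams 1.57, snails 0.843 kJ/s. The optimal diet is the largest prefix of this list for which every included type satisfies E_i/h_i > R on the types above it.
Rate on top 1: 0.2177. small clams: 1.57 > 0.2177 → include.
Rate on top 2: 0.4298. snails: 0.843 > 0.4298 → include.
Optimal diet: isopods, small clams, snails — 3 of 3 types.

3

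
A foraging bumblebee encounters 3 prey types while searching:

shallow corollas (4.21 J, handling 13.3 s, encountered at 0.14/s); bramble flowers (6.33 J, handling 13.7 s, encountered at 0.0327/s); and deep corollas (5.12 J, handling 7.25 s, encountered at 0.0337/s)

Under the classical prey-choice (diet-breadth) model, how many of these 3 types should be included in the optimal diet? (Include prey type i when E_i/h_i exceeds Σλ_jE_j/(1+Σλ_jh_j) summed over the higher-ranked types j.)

Rank by E/h (J/s): deep corollas 0.706, bramble flowers 0.462, shallow corollas 0.317. Include each in turn until the next type's E/h falls below the running intake rate.
Rate on top 1: 0.1387. bramble flowers: 0.462 > 0.1387 → include.
Rate on top 2: 0.2243. shallow corollas: 0.317 > 0.2243 → include.
Optimal diet: deep corollas, bramble flowers, shallow corollas — 3 of 3 types.

3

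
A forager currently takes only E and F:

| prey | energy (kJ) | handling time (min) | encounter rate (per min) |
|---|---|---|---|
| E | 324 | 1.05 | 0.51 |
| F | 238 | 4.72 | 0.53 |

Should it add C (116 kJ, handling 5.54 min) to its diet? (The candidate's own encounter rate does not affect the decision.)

No

Current rate: (0.51×324 + 0.53×238)/(1 + 0.51×1.05 + 0.53×4.72) = 72.18 kJ/min.
C: E/h = 116/5.54 = 20.94 kJ/min.
20.94 < 72.18, so adding C would lower the average — exclude it.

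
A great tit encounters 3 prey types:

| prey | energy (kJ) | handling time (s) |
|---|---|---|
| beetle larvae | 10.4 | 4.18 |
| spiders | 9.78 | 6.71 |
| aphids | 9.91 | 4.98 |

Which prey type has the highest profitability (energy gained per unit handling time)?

In descending order of E/h:
beetle larvae: 10.4/4.18 = 2.49 kJ/s
aphids: 9.91/4.98 = 1.99 kJ/s
spiders: 9.78/6.71 = 1.46 kJ/s

beetle larvae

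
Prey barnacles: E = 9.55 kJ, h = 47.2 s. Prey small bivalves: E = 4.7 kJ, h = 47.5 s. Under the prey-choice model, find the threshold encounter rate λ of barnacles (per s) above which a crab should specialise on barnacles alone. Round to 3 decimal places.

0.020 per s

At the threshold, the rate on barnacles alone equals the profitability of small bivalves: λ·9.55/(1 + λ·47.2) = 4.7/47.5 = 0.09895.
Rearranging, λ(9.55 − 0.09895×47.2) = 0.09895, so λ = 0.09895/4.88 = 0.02028 per s.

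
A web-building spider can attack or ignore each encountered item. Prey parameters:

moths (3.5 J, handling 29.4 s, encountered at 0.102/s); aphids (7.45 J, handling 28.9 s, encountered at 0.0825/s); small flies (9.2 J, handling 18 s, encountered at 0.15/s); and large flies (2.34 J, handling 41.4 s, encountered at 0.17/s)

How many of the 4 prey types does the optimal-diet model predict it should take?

1

Rank by E/h (J/s): small flies 0.511, aphids 0.258, moths 0.119, large flies 0.0565. Include each in turn until the next type's E/h falls below the running intake rate.
Rate on top 1: 0.373. aphids: 0.258 < 0.373 → exclude; stop.
Optimal diet: small flies — 1 of 4 types.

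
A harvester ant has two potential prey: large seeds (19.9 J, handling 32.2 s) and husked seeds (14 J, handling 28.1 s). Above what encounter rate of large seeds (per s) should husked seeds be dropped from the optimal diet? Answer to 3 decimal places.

0.129 per s

The zero-one rule: include husked seeds iff E₂/h₂ > λE₁/(1+λh₁). Equality gives the switch point.
λE₁h₂ = E₂ + λE₂h₁ ⇒ λ = E₂/(E₁h₂ − E₂h₁) = 14/(559.2 − 450.8) = 0.1292 per s.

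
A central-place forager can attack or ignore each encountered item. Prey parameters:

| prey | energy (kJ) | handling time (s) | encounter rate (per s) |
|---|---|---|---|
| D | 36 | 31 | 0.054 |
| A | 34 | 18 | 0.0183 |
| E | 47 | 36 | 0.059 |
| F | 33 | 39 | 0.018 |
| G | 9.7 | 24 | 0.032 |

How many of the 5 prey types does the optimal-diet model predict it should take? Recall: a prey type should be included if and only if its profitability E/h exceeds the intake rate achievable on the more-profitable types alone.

E/h in descending order: A 1.89, E 1.31, D 1.16, F 0.846, G 0.404 kJ/s. The optimal diet is the largest prefix of this list for which every included type satisfies E_i/h_i > R on the types above it.
Rate on top 1: 0.468. E: 1.31 > 0.468 → include.
Rate on top 2: 0.9831. D: 1.16 > 0.9831 → include.
Rate on top 3: 1.041. F: 0.846 < 1.041 → exclude; stop.
Optimal diet: A, E, D — 3 of 5 types.

3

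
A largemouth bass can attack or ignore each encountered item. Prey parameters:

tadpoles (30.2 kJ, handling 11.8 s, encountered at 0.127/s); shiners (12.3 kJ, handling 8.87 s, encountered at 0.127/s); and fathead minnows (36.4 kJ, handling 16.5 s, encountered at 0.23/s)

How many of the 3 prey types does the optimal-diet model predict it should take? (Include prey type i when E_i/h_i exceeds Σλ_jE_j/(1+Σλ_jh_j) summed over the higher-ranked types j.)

Profitabilities (E/h, kJ/s): tadpoles 2.56, fathead minnows 2.21, shiners 1.39. Add prey in this order while the next type's profitability exceeds the intake rate on those already taken.
Rate on top 1: 1.535. fathead minnows: 2.21 > 1.535 → include.
Rate on top 2: 1.94. shiners: 1.39 < 1.94 → exclude; stop.
Optimal diet: tadpoles, fathead minnows — 2 of 3 types.

2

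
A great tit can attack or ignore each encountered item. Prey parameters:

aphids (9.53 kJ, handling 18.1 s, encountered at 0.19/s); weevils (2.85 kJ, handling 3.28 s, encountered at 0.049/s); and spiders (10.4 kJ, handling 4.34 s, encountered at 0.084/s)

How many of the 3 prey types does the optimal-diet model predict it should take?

2

E/h in descending order: spiders 2.4, weevils 0.869, aphids 0.527 kJ/s. The optimal diet is the largest prefix of this list for which every included type satisfies E_i/h_i > R on the types above it.
Rate on top 1: 0.6402. weevils: 0.869 > 0.6402 → include.
Rate on top 2: 0.6643. aphids: 0.527 < 0.6643 → exclude; stop.
Optimal diet: spiders, weevils — 2 of 3 types.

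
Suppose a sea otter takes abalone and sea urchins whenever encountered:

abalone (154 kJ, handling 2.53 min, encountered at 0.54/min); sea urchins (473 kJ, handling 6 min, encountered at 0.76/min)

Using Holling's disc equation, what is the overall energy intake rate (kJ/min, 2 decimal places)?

63.91 kJ/min

R = Σλ_iE_i / (1 + Σλ_ih_i)
Numerator: 0.54×154 + 0.76×473 = 442.6
Denominator: 1 + 0.54×2.53 + 0.76×6 = 6.926
R = 442.6/6.926 = 63.91 kJ/min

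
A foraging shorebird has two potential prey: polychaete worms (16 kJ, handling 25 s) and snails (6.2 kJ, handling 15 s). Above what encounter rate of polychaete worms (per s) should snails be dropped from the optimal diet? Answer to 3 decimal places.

At the threshold, the rate on polychaete worms alone equals the profitability of snails: λ·16/(1 + λ·25) = 6.2/15 = 0.4133.
Rearranging, λ(16 − 0.4133×25) = 0.4133, so λ = 0.4133/5.667 = 0.07294 per s.

0.073 per s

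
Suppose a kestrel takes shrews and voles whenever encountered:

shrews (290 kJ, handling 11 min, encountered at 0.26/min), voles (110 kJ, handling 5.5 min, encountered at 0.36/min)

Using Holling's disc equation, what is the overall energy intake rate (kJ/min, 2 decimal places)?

19.69 kJ/min

Energy encountered per unit search time: 0.26×290 + 0.36×110 = 115 kJ/min.
Handling time per unit search time: 0.26×11 + 0.36×5.5 = 4.84.
Rate = 115/(1 + 4.84) = 19.69 kJ/min.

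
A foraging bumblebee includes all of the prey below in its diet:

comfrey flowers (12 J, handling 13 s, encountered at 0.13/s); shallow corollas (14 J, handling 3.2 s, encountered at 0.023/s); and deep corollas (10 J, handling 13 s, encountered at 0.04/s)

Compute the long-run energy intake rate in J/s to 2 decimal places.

R = (0.13×12 + 0.023×14 + 0.04×10) / (1 + 0.13×13 + 0.023×3.2 + 0.04×13) = 2.282/3.284 = 0.695 J/s.

0.69 J/s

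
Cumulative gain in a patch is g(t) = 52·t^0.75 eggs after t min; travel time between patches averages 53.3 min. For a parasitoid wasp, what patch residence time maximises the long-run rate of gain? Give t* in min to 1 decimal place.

159.9 min

Optimal t* satisfies g'(t*) = g(t*)/(T + t*).
g'(t) = 0.75·52·t^-0.25. Setting 0.75·52·t^-0.25 = 52·t^0.75/(53.3+t) gives 0.75(53.3+t) = t, so 0.25·t = 0.75×53.3.
t* = 0.75×53.3/0.25 = 159.9 min.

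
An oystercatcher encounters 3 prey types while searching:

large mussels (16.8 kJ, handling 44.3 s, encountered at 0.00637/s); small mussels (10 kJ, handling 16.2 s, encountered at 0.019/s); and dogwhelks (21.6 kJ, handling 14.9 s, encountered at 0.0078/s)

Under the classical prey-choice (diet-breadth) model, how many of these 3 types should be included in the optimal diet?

3

Rank by E/h (kJ/s): dogwhelks 1.45, small mussels 0.617, large mussels 0.379. Include each in turn until the next type's E/h falls below the running intake rate.
Rate on top 1: 0.1509. small mussels: 0.617 > 0.1509 → include.
Rate on top 2: 0.2517. large mussels: 0.379 > 0.2517 → include.
Optimal diet: dogwhelks, small mussels, large mussels — 3 of 3 types.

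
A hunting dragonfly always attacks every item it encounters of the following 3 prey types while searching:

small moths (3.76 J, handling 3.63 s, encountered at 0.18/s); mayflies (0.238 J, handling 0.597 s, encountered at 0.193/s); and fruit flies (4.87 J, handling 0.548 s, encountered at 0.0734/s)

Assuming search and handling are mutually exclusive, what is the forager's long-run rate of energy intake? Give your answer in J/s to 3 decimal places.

R = (0.18×3.76 + 0.193×0.238 + 0.0734×4.87) / (1 + 0.18×3.63 + 0.193×0.597 + 0.0734×0.548) = 1.08/1.809 = 0.5972 J/s.

0.597 J/s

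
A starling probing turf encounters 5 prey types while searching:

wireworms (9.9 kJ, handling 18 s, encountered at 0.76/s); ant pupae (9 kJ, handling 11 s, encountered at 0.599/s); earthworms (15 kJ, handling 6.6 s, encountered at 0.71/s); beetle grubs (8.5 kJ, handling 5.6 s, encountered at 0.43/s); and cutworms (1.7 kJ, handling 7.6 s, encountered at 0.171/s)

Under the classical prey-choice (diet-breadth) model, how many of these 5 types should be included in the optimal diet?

Profitabilities (E/h, kJ/s): earthworms 2.27, beetle grubs 1.52, ant pupae 0.818, wireworms 0.55, cutworms 0.224. Add prey in this order while the next type's profitability exceeds the intake rate on those already taken.
Rate on top 1: 1.873. beetle grubs: 1.52 < 1.873 → exclude; stop.
Optimal diet: earthworms — 1 of 5 types.

1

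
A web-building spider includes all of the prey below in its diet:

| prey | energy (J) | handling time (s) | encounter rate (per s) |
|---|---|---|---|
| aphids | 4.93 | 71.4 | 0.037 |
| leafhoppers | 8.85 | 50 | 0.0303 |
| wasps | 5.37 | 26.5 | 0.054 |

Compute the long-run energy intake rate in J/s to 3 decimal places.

0.112 J/s

R = (0.037×4.93 + 0.0303×8.85 + 0.054×5.37) / (1 + 0.037×71.4 + 0.0303×50 + 0.054×26.5) = 0.7405/6.588 = 0.1124 J/s.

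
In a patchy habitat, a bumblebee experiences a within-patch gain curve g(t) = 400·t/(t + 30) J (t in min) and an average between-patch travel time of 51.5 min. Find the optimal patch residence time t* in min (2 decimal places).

39.31 min

By the marginal value theorem, leave when the instantaneous gain rate g'(t) equals the habitat-wide average g(t)/(T + t).
g'(t) = 400·30/(t + 30)². Setting 400·30/(t+30)² = 400t/[(t+30)(51.5+t)] gives 30(51.5+t) = t(t+30), so t² = 30×51.5 = 1545.
t* = √1545 = 39.31 min.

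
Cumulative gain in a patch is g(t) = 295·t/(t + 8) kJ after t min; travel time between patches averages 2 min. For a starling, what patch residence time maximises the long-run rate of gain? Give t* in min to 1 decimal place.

4.0 min

Optimal t* satisfies g'(t*) = g(t*)/(T + t*).
g'(t) = 295·8/(t + 8)². Setting 295·8/(t+8)² = 295t/[(t+8)(2+t)] gives 8(2+t) = t(t+8), so t² = 8×2 = 16.
t* = √16 = 4 min.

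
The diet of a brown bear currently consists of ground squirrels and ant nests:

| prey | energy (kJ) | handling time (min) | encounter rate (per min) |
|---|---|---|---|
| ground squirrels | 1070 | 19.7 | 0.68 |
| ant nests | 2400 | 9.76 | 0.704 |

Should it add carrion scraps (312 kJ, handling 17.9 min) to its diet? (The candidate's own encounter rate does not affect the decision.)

On ground squirrels and ant nests alone, R = ΣλE/(1+Σλh) = 2417/21.27 = 113.7 kJ/min.
Profitability of carrion scraps: 312/17.9 = 17.43 kJ/min.
17.43 < 113.7, so adding carrion scraps would lower the average — exclude it.

No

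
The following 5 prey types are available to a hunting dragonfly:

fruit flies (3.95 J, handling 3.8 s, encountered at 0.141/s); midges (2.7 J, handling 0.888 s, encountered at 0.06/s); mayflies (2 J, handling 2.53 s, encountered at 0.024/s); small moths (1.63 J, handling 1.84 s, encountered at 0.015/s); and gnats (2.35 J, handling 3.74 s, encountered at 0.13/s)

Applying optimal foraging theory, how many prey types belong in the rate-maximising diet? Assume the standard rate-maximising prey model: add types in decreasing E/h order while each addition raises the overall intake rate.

5

Profitabilities (E/h, J/s): midges 3.04, fruit flies 1.04, small moths 0.886, mayflies 0.791, gnats 0.628. Add prey in this order while the next type's profitability exceeds the intake rate on those already taken.
Rate on top 1: 0.1538. fruit flies: 1.04 > 0.1538 → include.
Rate on top 2: 0.4524. small moths: 0.886 > 0.4524 → include.
Rate on top 3: 0.4598. mayflies: 0.791 > 0.4598 → include.
Rate on top 4: 0.4718. gnats: 0.628 > 0.4718 → include.
Optimal diet: midges, fruit flies, small moths, mayflies, gnats — 5 of 5 types.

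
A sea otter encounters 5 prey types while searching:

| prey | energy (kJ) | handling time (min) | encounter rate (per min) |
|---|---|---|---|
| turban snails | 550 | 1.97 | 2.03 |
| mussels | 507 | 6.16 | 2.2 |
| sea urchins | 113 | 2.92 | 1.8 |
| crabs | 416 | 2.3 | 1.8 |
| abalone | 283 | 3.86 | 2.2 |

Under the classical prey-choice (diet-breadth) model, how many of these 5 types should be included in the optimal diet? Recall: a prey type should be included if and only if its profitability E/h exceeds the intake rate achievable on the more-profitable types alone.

Profitabilities (E/h, kJ/min): turban snails 279, crabs 181, mussels 82.3, abalone 73.3, sea urchins 38.7. Add prey in this order while the next type's profitability exceeds the intake rate on those already taken.
Rate on top 1: 223.3. crabs: 181 < 223.3 → exclude; stop.
Optimal diet: turban snails — 1 of 5 types.

1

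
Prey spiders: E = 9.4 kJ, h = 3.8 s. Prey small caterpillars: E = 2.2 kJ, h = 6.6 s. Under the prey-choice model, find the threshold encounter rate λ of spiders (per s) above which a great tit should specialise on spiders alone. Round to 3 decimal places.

0.041 per s

The zero-one rule: include small caterpillars iff E₂/h₂ > λE₁/(1+λh₁). Equality gives the switch point.
λE₁h₂ = E₂ + λE₂h₁ ⇒ λ = E₂/(E₁h₂ − E₂h₁) = 2.2/(62.04 − 8.36) = 0.04098 per s.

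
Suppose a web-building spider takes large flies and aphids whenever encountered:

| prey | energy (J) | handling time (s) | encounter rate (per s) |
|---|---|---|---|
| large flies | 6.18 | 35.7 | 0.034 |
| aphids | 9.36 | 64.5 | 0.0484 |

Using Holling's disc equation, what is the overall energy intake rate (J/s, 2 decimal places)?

0.12 J/s

Energy encountered per unit search time: 0.034×6.18 + 0.0484×9.36 = 0.6631 J/s.
Handling time per unit search time: 0.034×35.7 + 0.0484×64.5 = 4.336.
Rate = 0.6631/(1 + 4.336) = 0.1243 J/s.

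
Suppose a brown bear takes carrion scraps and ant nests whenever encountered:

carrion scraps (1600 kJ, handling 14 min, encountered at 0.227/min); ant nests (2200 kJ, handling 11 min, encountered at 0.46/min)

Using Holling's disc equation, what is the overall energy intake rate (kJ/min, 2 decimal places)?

148.86 kJ/min

R = Σλ_iE_i / (1 + Σλ_ih_i)
Numerator: 0.227×1600 + 0.46×2200 = 1375
Denominator: 1 + 0.227×14 + 0.46×11 = 9.238
R = 1375/9.238 = 148.9 kJ/min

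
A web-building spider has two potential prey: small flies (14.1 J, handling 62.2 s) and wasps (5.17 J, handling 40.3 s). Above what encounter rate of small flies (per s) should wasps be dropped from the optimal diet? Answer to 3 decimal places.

0.021 per s

The zero-one rule: include wasps iff E₂/h₂ > λE₁/(1+λh₁). Equality gives the switch point.
λE₁h₂ = E₂ + λE₂h₁ ⇒ λ = E₂/(E₁h₂ − E₂h₁) = 5.17/(568.2 − 321.6) = 0.02096 per s.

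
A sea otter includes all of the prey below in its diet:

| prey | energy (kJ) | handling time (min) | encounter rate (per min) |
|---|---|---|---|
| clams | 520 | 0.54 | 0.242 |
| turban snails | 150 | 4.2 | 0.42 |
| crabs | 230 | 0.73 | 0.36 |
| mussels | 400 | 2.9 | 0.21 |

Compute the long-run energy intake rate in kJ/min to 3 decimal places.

94.422 kJ/min

R = Σλ_iE_i / (1 + Σλ_ih_i)
Numerator: 0.242×520 + 0.42×150 + 0.36×230 + 0.21×400 = 355.6
Denominator: 1 + 0.242×0.54 + 0.42×4.2 + 0.36×0.73 + 0.21×2.9 = 3.766
R = 355.6/3.766 = 94.42 kJ/min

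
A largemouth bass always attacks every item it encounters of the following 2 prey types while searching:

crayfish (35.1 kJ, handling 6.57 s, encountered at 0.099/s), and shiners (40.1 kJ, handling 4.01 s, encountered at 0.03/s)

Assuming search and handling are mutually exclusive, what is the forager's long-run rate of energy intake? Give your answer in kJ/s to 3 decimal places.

2.642 kJ/s

R = (0.099×35.1 + 0.03×40.1) / (1 + 0.099×6.57 + 0.03×4.01) = 4.678/1.771 = 2.642 kJ/s.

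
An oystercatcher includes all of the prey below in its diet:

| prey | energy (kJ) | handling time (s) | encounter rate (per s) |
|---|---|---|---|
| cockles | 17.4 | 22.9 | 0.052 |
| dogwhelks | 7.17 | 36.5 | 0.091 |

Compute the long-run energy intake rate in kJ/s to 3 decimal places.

0.283 kJ/s

R = Σλ_iE_i / (1 + Σλ_ih_i)
Numerator: 0.052×17.4 + 0.091×7.17 = 1.557
Denominator: 1 + 0.052×22.9 + 0.091×36.5 = 5.512
R = 1.557/5.512 = 0.2825 kJ/s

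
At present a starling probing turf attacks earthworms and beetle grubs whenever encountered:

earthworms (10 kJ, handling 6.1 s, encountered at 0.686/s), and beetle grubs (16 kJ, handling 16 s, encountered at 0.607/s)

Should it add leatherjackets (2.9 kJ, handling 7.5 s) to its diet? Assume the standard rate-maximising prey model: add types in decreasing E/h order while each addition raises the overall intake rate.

No

On earthworms and beetle grubs alone, R = ΣλE/(1+Σλh) = 16.57/14.9 = 1.112 kJ/s.
leatherjackets: E/h = 2.9/7.5 = 0.3867 kJ/s.
0.3867 < 1.112, so adding leatherjackets would lower the average — exclude it.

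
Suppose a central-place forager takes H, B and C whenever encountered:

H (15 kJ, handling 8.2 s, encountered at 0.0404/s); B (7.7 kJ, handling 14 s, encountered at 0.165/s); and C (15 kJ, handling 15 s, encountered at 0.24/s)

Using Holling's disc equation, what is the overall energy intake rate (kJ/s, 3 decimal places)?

R = Σλ_iE_i / (1 + Σλ_ih_i)
Numerator: 0.0404×15 + 0.165×7.7 + 0.24×15 = 5.476
Denominator: 1 + 0.0404×8.2 + 0.165×14 + 0.24×15 = 7.241
R = 5.476/7.241 = 0.7563 kJ/s

0.756 kJ/s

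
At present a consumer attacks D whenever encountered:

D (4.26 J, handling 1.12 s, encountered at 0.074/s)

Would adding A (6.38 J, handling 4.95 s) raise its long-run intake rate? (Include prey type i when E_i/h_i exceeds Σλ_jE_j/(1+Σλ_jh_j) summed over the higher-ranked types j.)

Yes

Intake rate on the current diet: R = (0.074×4.26) / (1 + 0.074×1.12) = 0.3152/1.083 = 0.2911 J/s.
A: E/h = 6.38/4.95 = 1.289 J/s.
1.289 > 0.2911, so adding A raises the average — include it.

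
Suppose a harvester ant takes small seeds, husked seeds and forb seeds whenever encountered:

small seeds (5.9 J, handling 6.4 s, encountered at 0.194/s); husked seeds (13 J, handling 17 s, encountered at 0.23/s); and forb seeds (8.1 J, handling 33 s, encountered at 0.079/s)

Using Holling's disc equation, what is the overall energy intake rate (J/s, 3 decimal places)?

R = (0.194×5.9 + 0.23×13 + 0.079×8.1) / (1 + 0.194×6.4 + 0.23×17 + 0.079×33) = 4.775/8.759 = 0.5451 J/s.

0.545 J/s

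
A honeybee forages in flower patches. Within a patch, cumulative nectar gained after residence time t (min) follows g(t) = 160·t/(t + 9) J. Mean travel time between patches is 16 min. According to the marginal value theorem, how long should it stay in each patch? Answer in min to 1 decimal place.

12.0 min

Optimal t* satisfies g'(t*) = g(t*)/(T + t*).
g'(t) = 160·9/(t + 9)². Setting 160·9/(t+9)² = 160t/[(t+9)(16+t)] gives 9(16+t) = t(t+9), so t² = 9×16 = 144.
t* = √144 = 12 min.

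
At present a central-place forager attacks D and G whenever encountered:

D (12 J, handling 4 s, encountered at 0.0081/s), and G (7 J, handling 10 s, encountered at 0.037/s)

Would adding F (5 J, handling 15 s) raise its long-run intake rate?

Current rate: (0.0081×12 + 0.037×7)/(1 + 0.0081×4 + 0.037×10) = 0.254 J/s.
F: E/h = 5/15 = 0.3333 J/s.
0.3333 > 0.254, so adding F raises the average — include it.

Yes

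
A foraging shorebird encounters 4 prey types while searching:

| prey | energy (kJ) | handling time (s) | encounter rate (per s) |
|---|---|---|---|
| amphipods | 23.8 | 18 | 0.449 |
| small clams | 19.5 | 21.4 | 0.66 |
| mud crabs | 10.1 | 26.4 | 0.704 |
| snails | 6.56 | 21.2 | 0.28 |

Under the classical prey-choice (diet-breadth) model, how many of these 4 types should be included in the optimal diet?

E/h in descending order: amphipods 1.32, small clams 0.911, mud crabs 0.383, snails 0.309 kJ/s. The optimal diet is the largest prefix of this list for which every included type satisfies E_i/h_i > R on the types above it.
Rate on top 1: 1.177. small clams: 0.911 < 1.177 → exclude; stop.
Optimal diet: amphipods — 1 of 4 types.

1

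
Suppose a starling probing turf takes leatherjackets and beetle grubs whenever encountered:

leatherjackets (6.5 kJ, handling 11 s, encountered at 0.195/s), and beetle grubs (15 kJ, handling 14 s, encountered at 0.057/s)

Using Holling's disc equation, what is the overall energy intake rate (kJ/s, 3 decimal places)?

Energy encountered per unit search time: 0.195×6.5 + 0.057×15 = 2.123 kJ/s.
Handling time per unit search time: 0.195×11 + 0.057×14 = 2.943.
Rate = 2.123/(1 + 2.943) = 0.5383 kJ/s.

0.538 kJ/s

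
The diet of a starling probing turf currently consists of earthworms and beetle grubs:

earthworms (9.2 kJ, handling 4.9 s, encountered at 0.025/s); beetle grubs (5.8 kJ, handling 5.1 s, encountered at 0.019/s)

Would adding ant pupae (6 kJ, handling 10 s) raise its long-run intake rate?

Yes

Current rate: (0.025×9.2 + 0.019×5.8)/(1 + 0.025×4.9 + 0.019×5.1) = 0.279 kJ/s.
ant pupae: E/h = 6/10 = 0.6 kJ/s.
Since 0.6 > R, including ant pupae increases the long-run rate.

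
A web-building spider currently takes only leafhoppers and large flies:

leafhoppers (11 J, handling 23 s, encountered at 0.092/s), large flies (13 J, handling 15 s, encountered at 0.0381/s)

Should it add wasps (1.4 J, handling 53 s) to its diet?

No

Current rate: (0.092×11 + 0.0381×13)/(1 + 0.092×23 + 0.0381×15) = 0.4088 J/s.
wasps: E/h = 1.4/53 = 0.02642 J/s.
Since 0.02642 < R, time spent handling wasps is better spent searching.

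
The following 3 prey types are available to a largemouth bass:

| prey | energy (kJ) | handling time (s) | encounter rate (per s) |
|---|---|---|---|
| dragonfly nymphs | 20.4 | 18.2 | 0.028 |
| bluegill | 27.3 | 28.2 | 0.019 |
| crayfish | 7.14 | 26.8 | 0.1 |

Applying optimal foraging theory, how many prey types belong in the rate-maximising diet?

2

E/h in descending order: dragonfly nymphs 1.12, bluegill 0.968, crayfish 0.266 kJ/s. The optimal diet is the largest prefix of this list for which every included type satisfies E_i/h_i > R on the types above it.
Rate on top 1: 0.3784. bluegill: 0.968 > 0.3784 → include.
Rate on top 2: 0.5329. crayfish: 0.266 < 0.5329 → exclude; stop.
Optimal diet: dragonfly nymphs, bluegill — 2 of 3 types.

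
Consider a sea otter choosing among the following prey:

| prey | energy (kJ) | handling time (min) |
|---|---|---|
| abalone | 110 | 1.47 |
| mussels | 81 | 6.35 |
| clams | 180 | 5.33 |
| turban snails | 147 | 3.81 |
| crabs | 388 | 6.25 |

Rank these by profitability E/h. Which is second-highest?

crabs

Profitability E/h (kJ/min): abalone = 110/1.47 = 74.8, mussels = 81/6.35 = 12.8, clams = 180/5.33 = 33.8, turban snails = 147/3.81 = 38.6, crabs = 388/6.25 = 62.1.
Ranked: abalone > crabs > turban snails > clams > mussels.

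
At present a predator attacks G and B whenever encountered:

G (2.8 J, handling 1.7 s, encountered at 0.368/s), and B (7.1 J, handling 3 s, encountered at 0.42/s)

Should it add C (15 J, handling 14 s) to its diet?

On G and B alone, R = ΣλE/(1+Σλh) = 4.012/2.886 = 1.39 J/s.
Profitability of C: 15/14 = 1.071 J/s.
Since 1.071 < R, time spent handling C is better spent searching.

No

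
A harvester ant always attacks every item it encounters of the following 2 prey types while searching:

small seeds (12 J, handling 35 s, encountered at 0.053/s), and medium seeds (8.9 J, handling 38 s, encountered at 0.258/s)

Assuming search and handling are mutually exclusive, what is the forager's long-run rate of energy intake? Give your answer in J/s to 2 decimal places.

0.23 J/s

R = Σλ_iE_i / (1 + Σλ_ih_i)
Numerator: 0.053×12 + 0.258×8.9 = 2.932
Denominator: 1 + 0.053×35 + 0.258×38 = 12.66
R = 2.932/12.66 = 0.2316 J/s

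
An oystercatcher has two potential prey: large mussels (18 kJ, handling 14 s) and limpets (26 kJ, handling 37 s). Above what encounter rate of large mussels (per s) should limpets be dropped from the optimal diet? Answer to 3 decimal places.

The zero-one rule: include limpets iff E₂/h₂ > λE₁/(1+λh₁). Equality gives the switch point.
λE₁h₂ = E₂ + λE₂h₁ ⇒ λ = E₂/(E₁h₂ − E₂h₁) = 26/(666 − 364) = 0.08609 per s.

0.086 per s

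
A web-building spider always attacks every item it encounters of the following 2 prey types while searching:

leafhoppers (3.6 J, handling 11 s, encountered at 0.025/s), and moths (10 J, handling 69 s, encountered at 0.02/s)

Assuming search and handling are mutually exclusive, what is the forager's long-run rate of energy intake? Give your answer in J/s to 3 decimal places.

R = (0.025×3.6 + 0.02×10) / (1 + 0.025×11 + 0.02×69) = 0.29/2.655 = 0.1092 J/s.

0.109 J/s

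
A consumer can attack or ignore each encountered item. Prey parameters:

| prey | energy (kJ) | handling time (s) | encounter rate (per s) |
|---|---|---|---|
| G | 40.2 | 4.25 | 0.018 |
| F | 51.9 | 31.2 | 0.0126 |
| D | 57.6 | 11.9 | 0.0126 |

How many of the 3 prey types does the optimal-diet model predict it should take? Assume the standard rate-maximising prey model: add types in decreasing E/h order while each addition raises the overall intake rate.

3

Profitabilities (E/h, kJ/s): G 9.46, D 4.84, F 1.66. Add prey in this order while the next type's profitability exceeds the intake rate on those already taken.
Rate on top 1: 0.6722. D: 4.84 > 0.6722 → include.
Rate on top 2: 1.182. F: 1.66 > 1.182 → include.
Optimal diet: G, D, F — 3 of 3 types.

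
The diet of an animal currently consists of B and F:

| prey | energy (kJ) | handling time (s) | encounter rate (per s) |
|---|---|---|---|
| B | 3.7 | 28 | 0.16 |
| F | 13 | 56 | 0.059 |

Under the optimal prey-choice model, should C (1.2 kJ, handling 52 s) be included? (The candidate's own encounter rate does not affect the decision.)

Current rate: (0.16×3.7 + 0.059×13)/(1 + 0.16×28 + 0.059×56) = 0.1547 kJ/s.
C: E/h = 1.2/52 = 0.02308 kJ/s.
Since 0.02308 < R, time spent handling C is better spent searching.

No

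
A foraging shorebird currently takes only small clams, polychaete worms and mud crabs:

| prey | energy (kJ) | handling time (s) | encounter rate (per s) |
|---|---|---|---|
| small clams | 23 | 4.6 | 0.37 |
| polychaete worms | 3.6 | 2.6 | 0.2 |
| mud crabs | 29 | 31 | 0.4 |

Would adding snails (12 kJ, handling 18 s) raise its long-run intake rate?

Current rate: (0.37×23 + 0.2×3.6 + 0.4×29)/(1 + 0.37×4.6 + 0.2×2.6 + 0.4×31) = 1.333 kJ/s.
snails: E/h = 12/18 = 0.6667 kJ/s.
Since 0.6667 < R, time spent handling snails is better spent searching.

No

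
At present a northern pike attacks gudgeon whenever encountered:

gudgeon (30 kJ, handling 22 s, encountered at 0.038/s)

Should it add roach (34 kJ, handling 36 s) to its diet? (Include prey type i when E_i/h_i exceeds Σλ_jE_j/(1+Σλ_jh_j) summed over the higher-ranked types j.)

On gudgeon alone, R = ΣλE/(1+Σλh) = 1.14/1.836 = 0.6209 kJ/s.
roach: E/h = 34/36 = 0.9444 kJ/s.
0.9444 > 0.6209, so adding roach raises the average — include it.

Yes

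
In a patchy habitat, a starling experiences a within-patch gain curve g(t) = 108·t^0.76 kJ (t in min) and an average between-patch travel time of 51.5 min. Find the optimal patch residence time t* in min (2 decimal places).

163.08 min

Optimal t* satisfies g'(t*) = g(t*)/(T + t*).
g'(t) = 0.76·108·t^-0.24. Setting 0.76·108·t^-0.24 = 108·t^0.76/(51.5+t) gives 0.76(51.5+t) = t, so 0.24·t = 0.76×51.5.
t* = 0.76×51.5/0.24 = 163.1 min.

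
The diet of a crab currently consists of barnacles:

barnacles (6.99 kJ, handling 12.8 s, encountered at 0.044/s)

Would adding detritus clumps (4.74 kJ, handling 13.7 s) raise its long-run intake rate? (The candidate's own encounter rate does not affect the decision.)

Yes

On barnacles alone, R = ΣλE/(1+Σλh) = 0.3076/1.563 = 0.1968 kJ/s.
Profitability of detritus clumps: 4.74/13.7 = 0.346 kJ/s.
0.346 > 0.1968, so adding detritus clumps raises the average — include it.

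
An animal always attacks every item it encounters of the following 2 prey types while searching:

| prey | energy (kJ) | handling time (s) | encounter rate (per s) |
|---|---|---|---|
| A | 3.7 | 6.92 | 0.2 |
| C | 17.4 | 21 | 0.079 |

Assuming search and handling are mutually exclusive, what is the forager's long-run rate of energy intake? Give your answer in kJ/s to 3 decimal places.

0.523 kJ/s

Energy encountered per unit search time: 0.2×3.7 + 0.079×17.4 = 2.115 kJ/s.
Handling time per unit search time: 0.2×6.92 + 0.079×21 = 3.043.
Rate = 2.115/(1 + 3.043) = 0.523 kJ/s.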